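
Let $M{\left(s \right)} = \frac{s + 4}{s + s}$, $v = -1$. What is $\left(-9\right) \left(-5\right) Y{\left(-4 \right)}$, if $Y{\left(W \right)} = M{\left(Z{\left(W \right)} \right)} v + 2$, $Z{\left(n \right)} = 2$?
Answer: $\frac{45}{2} \approx 22.5$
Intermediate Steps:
$M{\left(s \right)} = \frac{4 + s}{2 s}$
$Y{\left(W \right)} = \frac{1}{2}$ ($Y{\left(W \right)} = \frac{4 + 2}{2 \cdot 2} \left(-1\right) + 2 = \frac{1}{2} \cdot \frac{1}{2} \cdot 6 \left(-1\right) + 2 = \frac{3}{2} \left(-1\right) + 2 = - \frac{3}{2} + 2 = \frac{1}{2}$)
$\left(-9\right) \left(-5\right) Y{\left(-4 \right)} = \left(-9\right) \left(-5\right) \frac{1}{2} = 45 \cdot \frac{1}{2} = \frac{45}{2}$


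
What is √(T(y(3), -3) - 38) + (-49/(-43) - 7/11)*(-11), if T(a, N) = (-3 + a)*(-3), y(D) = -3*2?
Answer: -238/43 + I*√11 ≈ -5.5349 + 3.3166*I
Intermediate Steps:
y(D) = -6
T(a, N) = 9 - 3*a
√(T(y(3), -3) - 38) + (-49/(-43) - 7/11)*(-11) = √((9 - 3*(-6)) - 38) + (-49/(-43) - 7/11)*(-11) = √((9 + 18) - 38) + (-49*(-1/43) - 7*1/11)*(-11) = √(27 - 38) + (49/43 - 7/11)*(-11) = √(-11) + (238/473)*(-11) = I*√11 - 238/43 = -238/43 + I*√11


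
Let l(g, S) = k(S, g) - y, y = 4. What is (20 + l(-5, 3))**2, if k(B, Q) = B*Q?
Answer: 1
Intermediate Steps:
l(g, S) = -4 + S*g (l(g, S) = S*g - 1*4 = S*g - 4 = -4 + S*g)
(20 + l(-5, 3))**2 = (20 + (-4 + 3*(-5)))**2 = (20 + (-4 - 15))**2 = (20 - 19)**2 = 1**2 = 1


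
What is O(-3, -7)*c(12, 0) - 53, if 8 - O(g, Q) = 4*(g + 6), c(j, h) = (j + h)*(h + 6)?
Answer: -341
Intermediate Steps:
c(j, h) = (6 + h)*(h + j) (c(j, h) = (h + j)*(6 + h) = (6 + h)*(h + j))
O(g, Q) = -16 - 4*g (O(g, Q) = 8 - 4*(g + 6) = 8 - 4*(6 + g) = 8 - (24 + 4*g) = 8 + (-24 - 4*g) = -16 - 4*g)
O(-3, -7)*c(12, 0) - 53 = (-16 - 4*(-3))*(0**2 + 6*0 + 6*12 + 0*12) - 53 = (-16 + 12)*(0 + 0 + 72 + 0) - 53 = -4*72 - 53 = -288 - 53 = -341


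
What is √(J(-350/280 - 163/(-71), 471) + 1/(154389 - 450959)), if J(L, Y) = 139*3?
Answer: √36676719666730/296570 ≈ 20.421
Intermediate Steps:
J(L, Y) = 417
√(J(-350/280 - 163/(-71), 471) + 1/(154389 - 450959)) = √(417 + 1/(154389 - 450959)) = √(417 + 1/(-296570)) = √(417 - 1/296570) = √(123669689/296570) = √36676719666730/296570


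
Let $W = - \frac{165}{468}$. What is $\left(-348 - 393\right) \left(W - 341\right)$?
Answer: $\frac{1011769}{4} \approx 2.5294 \cdot 10^{5}$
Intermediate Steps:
$W = - \frac{55}{156}$ ($W = \left(-165\right) \frac{1}{468} = - \frac{55}{156} \approx -0.35256$)
$\left(-348 - 393\right) \left(W - 341\right) = \left(-348 - 393\right) \left(- \frac{55}{156} - 341\right) = \left(-741\right) \left(- \frac{53251}{156}\right) = \frac{1011769}{4}$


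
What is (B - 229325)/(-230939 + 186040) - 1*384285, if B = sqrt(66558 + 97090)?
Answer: -17253782890/44899 - 8*sqrt(2557)/44899 ≈ -3.8428e+5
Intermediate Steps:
B = 8*sqrt(2557) (B = sqrt(163648) = 8*sqrt(2557) ≈ 404.53)
(B - 229325)/(-230939 + 186040) - 1*384285 = (8*sqrt(2557) - 229325)/(-230939 + 186040) - 1*384285 = (-229325 + 8*sqrt(2557))/(-44899) - 384285 = (-229325 + 8*sqrt(2557))*(-1/44899) - 384285 = (229325/44899 - 8*sqrt(2557)/44899) - 384285 = -17253782890/44899 - 8*sqrt(2557)/44899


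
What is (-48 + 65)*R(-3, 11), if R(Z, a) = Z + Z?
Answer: -102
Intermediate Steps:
R(Z, a) = 2*Z
(-48 + 65)*R(-3, 11) = (-48 + 65)*(2*(-3)) = 17*(-6) = -102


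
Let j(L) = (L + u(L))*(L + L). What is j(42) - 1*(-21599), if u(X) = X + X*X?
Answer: 176831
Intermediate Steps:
u(X) = X + X**2
j(L) = 2*L*(L + L*(1 + L)) (j(L) = (L + L*(1 + L))*(L + L) = (L + L*(1 + L))*(2*L) = 2*L*(L + L*(1 + L)))
j(42) - 1*(-21599) = 2*42**2*(2 + 42) - 1*(-21599) = 2*1764*44 + 21599 = 155232 + 21599 = 176831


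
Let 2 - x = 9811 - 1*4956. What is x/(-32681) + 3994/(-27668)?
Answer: 1872445/452108954 ≈ 0.0041416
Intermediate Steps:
x = -4853 (x = 2 - (9811 - 1*4956) = 2 - (9811 - 4956) = 2 - 1*4855 = 2 - 4855 = -4853)
x/(-32681) + 3994/(-27668) = -4853/(-32681) + 3994/(-27668) = -4853*(-1/32681) + 3994*(-1/27668) = 4853/32681 - 1997/13834 = 1872445/452108954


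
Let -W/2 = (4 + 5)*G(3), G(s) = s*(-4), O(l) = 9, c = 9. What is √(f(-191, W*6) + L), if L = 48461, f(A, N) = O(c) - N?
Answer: √47174 ≈ 217.20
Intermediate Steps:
G(s) = -4*s
W = 216 (W = -2*(4 + 5)*(-4*3) = -18*(-12) = -2*(-108) = 216)
f(A, N) = 9 - N
√(f(-191, W*6) + L) = √((9 - 216*6) + 48461) = √((9 - 1*1296) + 48461) = √((9 - 1296) + 48461) = √(-1287 + 48461) = √47174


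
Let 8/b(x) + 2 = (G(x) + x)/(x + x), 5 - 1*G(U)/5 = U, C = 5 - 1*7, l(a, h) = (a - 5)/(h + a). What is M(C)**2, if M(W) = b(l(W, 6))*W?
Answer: 3136/1521 ≈ 2.0618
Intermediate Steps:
l(a, h) = (-5 + a)/(a + h)
C = -2 (C = 5 - 7 = -2)
G(U) = 25 - 5*U
b(x) = 8/(-2 + (25 - 4*x)/(2*x)) (b(x) = 8/(-2 + ((25 - 5*x) + x)/(x + x)) = 8/(-2 + (25 - 4*x)/((2*x))) = 8/(-2 + (25 - 4*x)*(1/(2*x))) = 8/(-2 + (25 - 4*x)/(2*x)))
M(W) = -16*W*(-5 + W)/((-25 + 8*(-5 + W)/(6 + W))*(6 + W)) (M(W) = (-16*(-5 + W)/(W + 6)/(-25 + 8*((-5 + W)/(W + 6))))*W = (-16*(-5 + W)/(6 + W)/(-25 + 8*((-5 + W)/(6 + W))))*W = (-16*(-5 + W)/(6 + W)/(-25 + 8*(-5 + W)/(6 + W)))*W = (-16*(-5 + W)/((-25 + 8*(-5 + W)/(6 + W))*(6 + W)))*W = -16*W*(-5 + W)/((-25 + 8*(-5 + W)/(6 + W))*(6 + W)))
M(C)**2 = (16*(-2)*(-5 - 2)/(190 + 17*(-2)))**2 = (16*(-2)*(-7)/(190 - 34))**2 = (16*(-2)*(-7)/156)**2 = (16*(-2)*(1/156)*(-7))**2 = (56/39)**2 = 3136/1521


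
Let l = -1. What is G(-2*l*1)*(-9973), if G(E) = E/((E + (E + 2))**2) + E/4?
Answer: -49865/9 ≈ -5540.6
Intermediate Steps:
G(E) = E/4 + E/(2 + 2*E)**2 (G(E) = E/((E + (2 + E))**2) + E*(1/4) = E/((2 + 2*E)**2) + E/4 = E/(2 + 2*E)**2 + E/4 = E/4 + E/(2 + 2*E)**2)
G(-2*l*1)*(-9973) = ((-2*(-1)*1)/4 + (-2*(-1)*1)/(4*(1 - 2*(-1)*1)**2))*(-9973) = ((2*1)/4 + (2*1)/(4*(1 + 2*1)**2))*(-9973) = ((1/4)*2 + (1/4)*2/(1 + 2)**2)*(-9973) = (1/2 + (1/4)*2/3**2)*(-9973) = (1/2 + (1/4)*2*(1/9))*(-9973) = (1/2 + 1/18)*(-9973) = (5/9)*(-9973) = -49865/9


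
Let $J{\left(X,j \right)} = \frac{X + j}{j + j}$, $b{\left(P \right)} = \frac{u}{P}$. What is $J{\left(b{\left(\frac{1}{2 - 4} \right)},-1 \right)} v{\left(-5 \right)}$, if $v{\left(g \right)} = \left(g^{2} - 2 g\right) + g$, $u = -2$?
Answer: $-45$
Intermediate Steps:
$b{\left(P \right)} = - \frac{2}{P}$
$J{\left(X,j \right)} = \frac{X + j}{2 j}$
$v{\left(g \right)} = g^{2} - g$
$J{\left(b{\left(\frac{1}{2 - 4} \right)},-1 \right)} v{\left(-5 \right)} = \frac{- \frac{2}{\frac{1}{2 - 4}} - 1}{2 \left(-1\right)} \left(- 5 \left(-1 - 5\right)\right) = \frac{1}{2} \left(-1\right) \left(- \frac{2}{\frac{1}{-2}} - 1\right) \left(\left(-5\right) \left(-6\right)\right) = \frac{1}{2} \left(-1\right) \left(- \frac{2}{- \frac{1}{2}} - 1\right) 30 = \frac{1}{2} \left(-1\right) \left(\left(-2\right) \left(-2\right) - 1\right) 30 = \frac{1}{2} \left(-1\right) \left(4 - 1\right) 30 = \frac{1}{2} \left(-1\right) 3 \cdot 30 = \left(- \frac{3}{2}\right) 30 = -45$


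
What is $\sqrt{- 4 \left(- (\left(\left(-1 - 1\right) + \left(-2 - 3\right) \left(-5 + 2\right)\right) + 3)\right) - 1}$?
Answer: $3 \sqrt{7} \approx 7.9373$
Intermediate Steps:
$\sqrt{- 4 \left(- (\left(\left(-1 - 1\right) + \left(-2 - 3\right) \left(-5 + 2\right)\right) + 3)\right) - 1} = \sqrt{- 4 \left(- (\left(-2 - -15\right) + 3)\right) - 1} = \sqrt{- 4 \left(- (\left(-2 + 15\right) + 3)\right) - 1} = \sqrt{- 4 \left(- (13 + 3)\right) - 1} = \sqrt{- 4 \left(\left(-1\right) 16\right) - 1} = \sqrt{\left(-4\right) \left(-16\right) - 1} = \sqrt{64 - 1} = \sqrt{63} = 3 \sqrt{7}$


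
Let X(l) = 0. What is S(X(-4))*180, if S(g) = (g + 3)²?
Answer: 1620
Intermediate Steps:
S(g) = (3 + g)²
S(X(-4))*180 = (3 + 0)²*180 = 3²*180 = 9*180 = 1620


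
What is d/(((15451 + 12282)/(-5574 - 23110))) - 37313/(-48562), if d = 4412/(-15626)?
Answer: 11157756576825/10522313588098 ≈ 1.0604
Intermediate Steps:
d = -2206/7813 (d = 4412*(-1/15626) = -2206/7813 ≈ -0.28235)
d/(((15451 + 12282)/(-5574 - 23110))) - 37313/(-48562) = -2206*(-5574 - 23110)/(15451 + 12282)/7813 - 37313/(-48562) = -2206/(7813*(27733/(-28684))) - 37313*(-1/48562) = -2206/(7813*(27733*(-1/28684))) + 37313/48562 = -2206/(7813*(-27733/28684)) + 37313/48562 = -2206/7813*(-28684/27733) + 37313/48562 = 63276904/216677929 + 37313/48562 = 11157756576825/10522313588098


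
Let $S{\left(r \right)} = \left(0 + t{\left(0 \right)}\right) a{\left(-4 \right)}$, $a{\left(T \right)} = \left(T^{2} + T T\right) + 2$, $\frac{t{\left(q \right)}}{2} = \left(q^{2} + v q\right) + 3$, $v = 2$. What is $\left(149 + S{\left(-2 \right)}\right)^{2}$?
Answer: $124609$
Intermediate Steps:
$t{\left(q \right)} = 6 + 2 q^{2} + 4 q$ ($t{\left(q \right)} = 2 \left(\left(q^{2} + 2 q\right) + 3\right) = 2 \left(3 + q^{2} + 2 q\right) = 6 + 2 q^{2} + 4 q$)
$a{\left(T \right)} = 2 + 2 T^{2}$ ($a{\left(T \right)} = \left(T^{2} + T^{2}\right) + 2 = 2 T^{2} + 2 = 2 + 2 T^{2}$)
$S{\left(r \right)} = 204$ ($S{\left(r \right)} = \left(0 + \left(6 + 2 \cdot 0^{2} + 4 \cdot 0\right)\right) \left(2 + 2 \left(-4\right)^{2}\right) = \left(0 + \left(6 + 2 \cdot 0 + 0\right)\right) \left(2 + 2 \cdot 16\right) = \left(0 + \left(6 + 0 + 0\right)\right) \left(2 + 32\right) = \left(0 + 6\right) 34 = 6 \cdot 34 = 204$)
$\left(149 + S{\left(-2 \right)}\right)^{2} = \left(149 + 204\right)^{2} = 353^{2} = 124609$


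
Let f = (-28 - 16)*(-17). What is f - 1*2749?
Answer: -2001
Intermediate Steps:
f = 748 (f = -44*(-17) = 748)
f - 1*2749 = 748 - 1*2749 = 748 - 2749 = -2001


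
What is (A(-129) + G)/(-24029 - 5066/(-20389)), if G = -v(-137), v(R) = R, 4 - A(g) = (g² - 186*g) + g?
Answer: 54866799/32661481 ≈ 1.6799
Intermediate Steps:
A(g) = 4 - g² + 185*g (A(g) = 4 - ((g² - 186*g) + g) = 4 - (g² - 185*g) = 4 + (-g² + 185*g) = 4 - g² + 185*g)
G = 137 (G = -1*(-137) = 137)
(A(-129) + G)/(-24029 - 5066/(-20389)) = ((4 - 1*(-129)² + 185*(-129)) + 137)/(-24029 - 5066/(-20389)) = ((4 - 1*16641 - 23865) + 137)/(-24029 - 5066*(-1/20389)) = ((4 - 16641 - 23865) + 137)/(-24029 + 5066/20389) = (-40502 + 137)/(-489922215/20389) = -40365*(-20389/489922215) = 54866799/32661481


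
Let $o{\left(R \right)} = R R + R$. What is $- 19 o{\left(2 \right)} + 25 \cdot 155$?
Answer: $3761$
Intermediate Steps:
$o{\left(R \right)} = R + R^{2}$ ($o{\left(R \right)} = R^{2} + R = R + R^{2}$)
$- 19 o{\left(2 \right)} + 25 \cdot 155 = - 19 \cdot 2 \left(1 + 2\right) + 25 \cdot 155 = - 19 \cdot 2 \cdot 3 + 3875 = \left(-19\right) 6 + 3875 = -114 + 3875 = 3761$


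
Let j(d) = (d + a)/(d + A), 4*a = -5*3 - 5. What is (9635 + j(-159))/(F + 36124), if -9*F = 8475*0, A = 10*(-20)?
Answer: 3459129/12968516 ≈ 0.26673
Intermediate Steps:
A = -200
a = -5 (a = (-5*3 - 5)/4 = (-15 - 5)/4 = (1/4)*(-20) = -5)
F = 0 (F = -2825*0/3 = -1/9*0 = 0)
j(d) = (-5 + d)/(-200 + d) (j(d) = (d - 5)/(d - 200) = (-5 + d)/(-200 + d))
(9635 + j(-159))/(F + 36124) = (9635 + (-5 - 159)/(-200 - 159))/(0 + 36124) = (9635 - 164/(-359))/36124 = (9635 - 1/359*(-164))*(1/36124) = (9635 + 164/359)*(1/36124) = (3459129/359)*(1/36124) = 3459129/12968516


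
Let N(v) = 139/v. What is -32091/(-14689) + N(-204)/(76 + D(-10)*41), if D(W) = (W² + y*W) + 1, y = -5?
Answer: 41025274817/18779416452 ≈ 2.1846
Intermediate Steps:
D(W) = 1 + W² - 5*W (D(W) = (W² - 5*W) + 1 = 1 + W² - 5*W)
-32091/(-14689) + N(-204)/(76 + D(-10)*41) = -32091/(-14689) + (139/(-204))/(76 + (1 + (-10)² - 5*(-10))*41) = -32091*(-1/14689) + (139*(-1/204))/(76 + (1 + 100 + 50)*41) = 32091/14689 - 139/(204*(76 + 151*41)) = 32091/14689 - 139/(204*(76 + 6191)) = 32091/14689 - 139/204/6267 = 32091/14689 - 139/204*1/6267 = 32091/14689 - 139/1278468 = 41025274817/18779416452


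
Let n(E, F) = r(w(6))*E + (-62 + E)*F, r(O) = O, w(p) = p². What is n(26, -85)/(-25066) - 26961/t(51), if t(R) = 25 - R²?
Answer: 332755365/32285008 ≈ 10.307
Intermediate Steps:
n(E, F) = 36*E + F*(-62 + E) (n(E, F) = 6²*E + (-62 + E)*F = 36*E + F*(-62 + E))
n(26, -85)/(-25066) - 26961/t(51) = (-62*(-85) + 36*26 + 26*(-85))/(-25066) - 26961/(25 - 1*51²) = (5270 + 936 - 2210)*(-1/25066) - 26961/(25 - 1*2601) = 3996*(-1/25066) - 26961/(25 - 2601) = -1998/12533 - 26961/(-2576) = -1998/12533 - 26961*(-1/2576) = -1998/12533 + 26961/2576 = 332755365/32285008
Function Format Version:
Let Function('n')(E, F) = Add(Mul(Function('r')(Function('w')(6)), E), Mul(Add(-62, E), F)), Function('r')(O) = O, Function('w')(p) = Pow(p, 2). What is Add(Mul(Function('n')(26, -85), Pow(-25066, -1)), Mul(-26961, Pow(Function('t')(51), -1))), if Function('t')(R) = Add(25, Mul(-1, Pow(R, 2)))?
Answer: Rational(332755365, 32285008) ≈ 10.307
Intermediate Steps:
Function('n')(E, F) = Add(Mul(36, E), Mul(F, Add(-62, E))) (Function('n')(E, F) = Add(Mul(Pow(6, 2), E), Mul(Add(-62, E), F)) = Add(Mul(36, E), Mul(F, Add(-62, E))))
Add(Mul(Function('n')(26, -85), Pow(-25066, -1)), Mul(-26961, Pow(Function('t')(51), -1))) = Add(Mul(Add(Mul(-62, -85), Mul(36, 26), Mul(26, -85)), Pow(-25066, -1)), Mul(-26961, Pow(Add(25, Mul(-1, Pow(51, 2))), -1))) = Add(Mul(Add(5270, 936, -2210), Rational(-1, 25066)), Mul(-26961, Pow(Add(25, Mul(-1, 2601)), -1))) = Add(Mul(3996, Rational(-1, 25066)), Mul(-26961, Pow(Add(25, -2601), -1))) = Add(Rational(-1998, 12533), Mul(-26961, Pow(-2576, -1))) = Add(Rational(-1998, 12533), Mul(-26961, Rational(-1, 2576))) = Add(Rational(-1998, 12533), Rational(26961, 2576)) = Rational(332755365, 32285008)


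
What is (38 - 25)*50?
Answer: 650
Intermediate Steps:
(38 - 25)*50 = 13*50 = 650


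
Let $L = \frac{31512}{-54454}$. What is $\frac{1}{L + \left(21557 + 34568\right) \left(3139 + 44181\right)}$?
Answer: $\frac{27227}{72310419529244} \approx 3.7653 \cdot 10^{-10}$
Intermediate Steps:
$L = - \frac{15756}{27227}$ ($L = 31512 \left(- \frac{1}{54454}\right) = - \frac{15756}{27227} \approx -0.57869$)
$\frac{1}{L + \left(21557 + 34568\right) \left(3139 + 44181\right)} = \frac{1}{- \frac{15756}{27227} + \left(21557 + 34568\right) \left(3139 + 44181\right)} = \frac{1}{- \frac{15756}{27227} + 56125 \cdot 47320} = \frac{1}{- \frac{15756}{27227} + 2655835000} = \frac{1}{\frac{72310419529244}{27227}} = \frac{27227}{72310419529244}$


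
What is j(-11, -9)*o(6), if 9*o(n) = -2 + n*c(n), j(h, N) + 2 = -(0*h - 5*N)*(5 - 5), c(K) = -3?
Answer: 40/9 ≈ 4.4444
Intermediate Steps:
j(h, N) = -2 (j(h, N) = -2 - (0*h - 5*N)*(5 - 5) = -2 - (0 - 5*N)*0 = -2 - (-5*N)*0 = -2 - 1*0 = -2 + 0 = -2)
o(n) = -2/9 - n/3 (o(n) = (-2 + n*(-3))/9 = (-2 - 3*n)/9 = -2/9 - n/3)
j(-11, -9)*o(6) = -2*(-2/9 - ⅓*6) = -2*(-2/9 - 2) = -2*(-20/9) = 40/9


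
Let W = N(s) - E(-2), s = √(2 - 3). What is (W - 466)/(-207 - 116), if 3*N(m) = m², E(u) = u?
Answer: 1393/969 ≈ 1.4376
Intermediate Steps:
s = I (s = √(-1) = I ≈ 1.0*I)
N(m) = m²/3
W = 5/3 (W = I²/3 - 1*(-2) = (⅓)*(-1) + 2 = -⅓ + 2 = 5/3 ≈ 1.6667)
(W - 466)/(-207 - 116) = (5/3 - 466)/(-207 - 116) = -1393/3/(-323) = -1393/3*(-1/323) = 1393/969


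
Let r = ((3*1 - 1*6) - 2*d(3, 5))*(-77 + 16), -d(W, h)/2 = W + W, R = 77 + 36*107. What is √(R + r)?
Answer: 2*√662 ≈ 51.459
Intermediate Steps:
R = 3929 (R = 77 + 3852 = 3929)
d(W, h) = -4*W (d(W, h) = -2*(W + W) = -4*W)
r = -1281 (r = ((3*1 - 1*6) - (-8)*3)*(-77 + 16) = ((3 - 6) - 2*(-12))*(-61) = (-3 + 24)*(-61) = 21*(-61) = -1281)
√(R + r) = √(3929 - 1281) = √2648 = 2*√662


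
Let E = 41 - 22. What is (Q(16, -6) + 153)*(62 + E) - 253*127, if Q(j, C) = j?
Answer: -18442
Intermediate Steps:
E = 19
(Q(16, -6) + 153)*(62 + E) - 253*127 = (16 + 153)*(62 + 19) - 253*127 = 169*81 - 32131 = 13689 - 32131 = -18442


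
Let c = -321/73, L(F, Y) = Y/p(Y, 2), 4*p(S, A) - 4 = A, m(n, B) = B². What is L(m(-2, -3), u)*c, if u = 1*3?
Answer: -642/73 ≈ -8.7945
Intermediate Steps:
p(S, A) = 1 + A/4
u = 3
L(F, Y) = 2*Y/3 (L(F, Y) = Y/(1 + (¼)*2) = Y/(1 + ½) = Y/(3/2) = Y*(⅔) = 2*Y/3)
c = -321/73 (c = -321*1/73 = -321/73 ≈ -4.3973)
L(m(-2, -3), u)*c = ((⅔)*3)*(-321/73) = 2*(-321/73) = -642/73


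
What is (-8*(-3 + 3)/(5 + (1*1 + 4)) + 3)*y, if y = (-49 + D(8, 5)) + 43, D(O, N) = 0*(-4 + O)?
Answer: -18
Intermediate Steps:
D(O, N) = 0
y = -6 (y = (-49 + 0) + 43 = -49 + 43 = -6)
(-8*(-3 + 3)/(5 + (1*1 + 4)) + 3)*y = (-8*(-3 + 3)/(5 + (1*1 + 4)) + 3)*(-6) = (-0/(5 + (1 + 4)) + 3)*(-6) = (-0/(5 + 5) + 3)*(-6) = (-0/10 + 3)*(-6) = (-8*0 + 3)*(-6) = (0 + 3)*(-6) = 3*(-6) = -18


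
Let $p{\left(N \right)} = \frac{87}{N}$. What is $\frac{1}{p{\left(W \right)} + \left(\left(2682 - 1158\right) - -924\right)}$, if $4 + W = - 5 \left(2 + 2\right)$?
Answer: $\frac{8}{19555} \approx 0.0004091$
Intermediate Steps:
$W = -24$ ($W = -4 - 5 \left(2 + 2\right) = -4 - 20 = -24$)
$\frac{1}{p{\left(W \right)} + \left(\left(2682 - 1158\right) - -924\right)} = \frac{1}{\frac{87}{-24} + \left(\left(2682 - 1158\right) - -924\right)} = \frac{1}{87 \left(- \frac{1}{24}\right) + \left(1524 + 924\right)} = \frac{1}{- \frac{29}{8} + 2448} = \frac{1}{\frac{19555}{8}} = \frac{8}{19555}$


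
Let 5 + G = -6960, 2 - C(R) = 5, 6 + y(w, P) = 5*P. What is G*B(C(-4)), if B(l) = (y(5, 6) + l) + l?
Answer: -125370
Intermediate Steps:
y(w, P) = -6 + 5*P
C(R) = -3 (C(R) = 2 - 1*5 = 2 - 5 = -3)
G = -6965 (G = -5 - 6960 = -6965)
B(l) = 24 + 2*l (B(l) = ((-6 + 5*6) + l) + l = ((-6 + 30) + l) + l = (24 + l) + l = 24 + 2*l)
G*B(C(-4)) = -6965*(24 + 2*(-3)) = -6965*(24 - 6) = -6965*18 = -125370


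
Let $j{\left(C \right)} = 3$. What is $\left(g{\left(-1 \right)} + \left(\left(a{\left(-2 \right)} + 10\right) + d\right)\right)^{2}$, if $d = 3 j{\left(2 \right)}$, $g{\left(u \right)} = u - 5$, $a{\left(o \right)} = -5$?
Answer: $64$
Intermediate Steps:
$g{\left(u \right)} = -5 + u$ ($g{\left(u \right)} = u - 5 = -5 + u$)
$d = 9$ ($d = 3 \cdot 3 = 9$)
$\left(g{\left(-1 \right)} + \left(\left(a{\left(-2 \right)} + 10\right) + d\right)\right)^{2} = \left(\left(-5 - 1\right) + \left(\left(-5 + 10\right) + 9\right)\right)^{2} = \left(-6 + \left(5 + 9\right)\right)^{2} = \left(-6 + 14\right)^{2} = 8^{2} = 64$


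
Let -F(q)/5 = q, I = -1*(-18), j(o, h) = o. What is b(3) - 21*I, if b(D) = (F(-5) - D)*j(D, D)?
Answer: -312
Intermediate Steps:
I = 18
F(q) = -5*q
b(D) = D*(25 - D) (b(D) = (-5*(-5) - D)*D = (25 - D)*D = D*(25 - D))
b(3) - 21*I = 3*(25 - 1*3) - 21*18 = 3*(25 - 3) - 378 = 3*22 - 378 = 66 - 378 = -312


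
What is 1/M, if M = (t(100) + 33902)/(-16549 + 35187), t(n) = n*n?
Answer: 9319/21951 ≈ 0.42454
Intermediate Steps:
t(n) = n²
M = 21951/9319 (M = (100² + 33902)/(-16549 + 35187) = (10000 + 33902)/18638 = 43902*(1/18638) = 21951/9319 ≈ 2.3555)
1/M = 1/(21951/9319) = 9319/21951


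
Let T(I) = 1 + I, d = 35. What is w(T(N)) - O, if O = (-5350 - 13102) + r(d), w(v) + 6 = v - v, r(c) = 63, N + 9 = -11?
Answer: 18383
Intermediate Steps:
N = -20 (N = -9 - 11 = -20)
w(v) = -6 (w(v) = -6 + (v - v) = -6 + 0 = -6)
O = -18389 (O = (-5350 - 13102) + 63 = -18452 + 63 = -18389)
w(T(N)) - O = -6 - 1*(-18389) = -6 + 18389 = 18383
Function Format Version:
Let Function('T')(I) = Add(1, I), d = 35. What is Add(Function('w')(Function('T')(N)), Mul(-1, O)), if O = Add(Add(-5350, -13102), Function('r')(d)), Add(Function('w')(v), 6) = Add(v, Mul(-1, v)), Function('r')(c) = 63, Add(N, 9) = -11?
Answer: 18383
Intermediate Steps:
N = -20 (N = Add(-9, -11) = -20)
Function('w')(v) = -6 (Function('w')(v) = Add(-6, Add(v, Mul(-1, v))) = Add(-6, 0) = -6)
O = -18389 (O = Add(Add(-5350, -13102), 63) = Add(-18452, 63) = -18389)
Add(Function('w')(Function('T')(N)), Mul(-1, O)) = Add(-6, Mul(-1, -18389)) = Add(-6, 18389) = 18383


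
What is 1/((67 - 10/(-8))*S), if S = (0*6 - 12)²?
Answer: 1/9828 ≈ 0.00010175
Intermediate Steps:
S = 144 (S = (0 - 12)² = (-12)² = 144)
1/((67 - 10/(-8))*S) = 1/((67 - 10/(-8))*144) = 1/((67 - 10*(-⅛))*144) = 1/((67 + 5/4)*144) = 1/((273/4)*144) = 1/9828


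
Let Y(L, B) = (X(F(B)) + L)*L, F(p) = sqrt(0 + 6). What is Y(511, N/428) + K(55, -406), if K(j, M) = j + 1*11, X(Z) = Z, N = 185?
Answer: 261187 + 511*sqrt(6) ≈ 2.6244e+5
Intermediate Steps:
F(p) = sqrt(6)
K(j, M) = 11 + j (K(j, M) = j + 11 = 11 + j)
Y(L, B) = L*(L + sqrt(6)) (Y(L, B) = (sqrt(6) + L)*L = (L + sqrt(6))*L = L*(L + sqrt(6)))
Y(511, N/428) + K(55, -406) = 511*(511 + sqrt(6)) + (11 + 55) = (261121 + 511*sqrt(6)) + 66 = 261187 + 511*sqrt(6)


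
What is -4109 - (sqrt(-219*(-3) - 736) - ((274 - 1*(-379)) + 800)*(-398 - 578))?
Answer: -1422237 - I*sqrt(79) ≈ -1.4222e+6 - 8.8882*I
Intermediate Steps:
-4109 - (sqrt(-219*(-3) - 736) - ((274 - 1*(-379)) + 800)*(-398 - 578)) = -4109 - (sqrt(657 - 736) - ((274 + 379) + 800)*(-976)) = -4109 - (sqrt(-79) - (653 + 800)*(-976)) = -4109 - (I*sqrt(79) - 1453*(-976)) = -4109 - (I*sqrt(79) - 1*(-1418128)) = -4109 - (I*sqrt(79) + 1418128) = -4109 - (1418128 + I*sqrt(79)) = -4109 + (-1418128 - I*sqrt(79)) = -1422237 - I*sqrt(79)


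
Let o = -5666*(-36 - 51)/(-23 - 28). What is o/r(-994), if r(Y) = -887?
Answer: 164314/15079 ≈ 10.897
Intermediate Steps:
o = -164314/17 (o = -(-492942)/(-51) = -(-492942)*(-1)/51 = -5666*29/17 = -164314/17 ≈ -9665.5)
o/r(-994) = -164314/17/(-887) = -164314/17*(-1/887) = 164314/15079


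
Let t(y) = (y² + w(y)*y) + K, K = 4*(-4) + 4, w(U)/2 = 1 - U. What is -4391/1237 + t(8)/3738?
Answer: -2747963/770651 ≈ -3.5658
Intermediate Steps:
w(U) = 2 - 2*U (w(U) = 2*(1 - U) = 2 - 2*U)
K = -12 (K = -16 + 4 = -12)
t(y) = -12 + y² + y*(2 - 2*y) (t(y) = (y² + (2 - 2*y)*y) - 12 = (y² + y*(2 - 2*y)) - 12 = -12 + y² + y*(2 - 2*y))
-4391/1237 + t(8)/3738 = -4391/1237 + (-12 - 1*8² + 2*8)/3738 = -4391*1/1237 + (-12 - 1*64 + 16)*(1/3738) = -4391/1237 + (-12 - 64 + 16)*(1/3738) = -4391/1237 - 60*1/3738 = -4391/1237 - 10/623 = -2747963/770651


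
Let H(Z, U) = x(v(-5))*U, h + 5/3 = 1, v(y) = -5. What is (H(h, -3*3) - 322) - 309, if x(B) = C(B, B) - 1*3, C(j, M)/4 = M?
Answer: -424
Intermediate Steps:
C(j, M) = 4*M
x(B) = -3 + 4*B (x(B) = 4*B - 1*3 = 4*B - 3 = -3 + 4*B)
h = -⅔ (h = -5/3 + 1 = -⅔ ≈ -0.66667)
H(Z, U) = -23*U (H(Z, U) = (-3 + 4*(-5))*U = (-3 - 20)*U = -23*U)
(H(h, -3*3) - 322) - 309 = (-(-69)*3 - 322) - 309 = (-23*(-9) - 322) - 309 = (207 - 322) - 309 = -115 - 309 = -424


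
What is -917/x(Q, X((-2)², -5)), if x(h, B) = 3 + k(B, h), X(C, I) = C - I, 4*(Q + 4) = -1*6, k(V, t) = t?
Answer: 1834/5 ≈ 366.80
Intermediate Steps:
Q = -11/2 (Q = -4 + (-1*6)/4 = -4 + (¼)*(-6) = -4 - 3/2 = -11/2 ≈ -5.5000)
x(h, B) = 3 + h
-917/x(Q, X((-2)², -5)) = -917/(3 - 11/2) = -917/(-5/2) = -917*(-⅖) = 1834/5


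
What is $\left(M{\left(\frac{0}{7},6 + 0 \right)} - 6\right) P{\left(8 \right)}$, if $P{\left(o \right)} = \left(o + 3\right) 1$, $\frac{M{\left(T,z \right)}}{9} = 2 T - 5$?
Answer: $-561$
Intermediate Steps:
$M{\left(T,z \right)} = -45 + 18 T$ ($M{\left(T,z \right)} = 9 \left(2 T - 5\right) = 9 \left(-5 + 2 T\right) = -45 + 18 T$)
$P{\left(o \right)} = 3 + o$ ($P{\left(o \right)} = \left(3 + o\right) 1 = 3 + o$)
$\left(M{\left(\frac{0}{7},6 + 0 \right)} - 6\right) P{\left(8 \right)} = \left(\left(-45 + 18 \cdot \frac{0}{7}\right) - 6\right) \left(3 + 8\right) = \left(\left(-45 + 18 \cdot 0 \cdot \frac{1}{7}\right) - 6\right) 11 = \left(\left(-45 + 18 \cdot 0\right) - 6\right) 11 = \left(\left(-45 + 0\right) - 6\right) 11 = \left(-45 - 6\right) 11 = \left(-51\right) 11 = -561$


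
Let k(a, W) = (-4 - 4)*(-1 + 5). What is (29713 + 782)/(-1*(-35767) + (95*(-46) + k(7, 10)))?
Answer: 2033/2091 ≈ 0.97226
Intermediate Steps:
k(a, W) = -32 (k(a, W) = -8*4 = -32)
(29713 + 782)/(-1*(-35767) + (95*(-46) + k(7, 10))) = (29713 + 782)/(-1*(-35767) + (95*(-46) - 32)) = 30495/(35767 + (-4370 - 32)) = 30495/(35767 - 4402) = 30495/31365 = 30495*(1/31365) = 2033/2091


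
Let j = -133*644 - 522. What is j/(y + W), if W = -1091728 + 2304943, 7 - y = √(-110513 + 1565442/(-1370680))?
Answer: -71651058335673520/1008757244910538701 - 172348*I*√12976872146428235/1008757244910538701 ≈ -0.071029 - 1.9463e-5*I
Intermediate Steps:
j = -86174 (j = -85652 - 522 = -86174)
y = 7 - I*√12976872146428235/342670 (y = 7 - √(-110513 + 1565442/(-1370680)) = 7 - √(-110513 + 1565442*(-1/1370680)) = 7 - √(-110513 - 782721/685340) = 7 - √(-75739762141/685340) = 7 - I*√12976872146428235/342670 ≈ 7.0 - 332.44*I)
W = 1213215
j/(y + W) = -86174/((7 - I*√12976872146428235/342670) + 1213215) = -86174/(1213222 - I*√12976872146428235/342670)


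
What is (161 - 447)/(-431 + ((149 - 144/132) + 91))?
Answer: 3146/2113 ≈ 1.4889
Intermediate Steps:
(161 - 447)/(-431 + ((149 - 144/132) + 91)) = -286/(-431 + ((149 - 144*1/132) + 91)) = -286/(-431 + ((149 - 12/11) + 91)) = -286/(-431 + (1627/11 + 91)) = -286/(-431 + 2628/11) = -286/(-2113/11) = -286*(-11/2113) = 3146/2113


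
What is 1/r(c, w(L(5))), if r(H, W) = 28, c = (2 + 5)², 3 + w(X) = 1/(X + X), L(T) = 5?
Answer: 1/28 ≈ 0.035714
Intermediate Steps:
w(X) = -3 + 1/(2*X) (w(X) = -3 + 1/(X + X) = -3 + 1/(2*X))
c = 49 (c = 7² = 49)
1/r(c, w(L(5))) = 1/28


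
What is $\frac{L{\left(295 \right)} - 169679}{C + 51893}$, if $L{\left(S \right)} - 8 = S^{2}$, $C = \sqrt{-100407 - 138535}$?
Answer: $- \frac{4288748878}{2693122391} + \frac{82646 i \sqrt{238942}}{2693122391} \approx -1.5925 + 0.015001 i$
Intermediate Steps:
$C = i \sqrt{238942}$ ($C = \sqrt{-238942} = i \sqrt{238942} \approx 488.82 i$)
$L{\left(S \right)} = 8 + S^{2}$
$\frac{L{\left(295 \right)} - 169679}{C + 51893} = \frac{\left(8 + 295^{2}\right) - 169679}{i \sqrt{238942} + 51893} = \frac{\left(8 + 87025\right) - 169679}{51893 + i \sqrt{238942}} = \frac{87033 - 169679}{51893 + i \sqrt{238942}} = - \frac{82646}{51893 + i \sqrt{238942}}$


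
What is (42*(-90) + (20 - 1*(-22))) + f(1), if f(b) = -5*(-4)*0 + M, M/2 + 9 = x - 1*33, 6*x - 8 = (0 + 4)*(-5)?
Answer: -3826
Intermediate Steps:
x = -2 (x = 4/3 + ((0 + 4)*(-5))/6 = 4/3 + (4*(-5))/6 = 4/3 + (⅙)*(-20) = 4/3 - 10/3 = -2)
M = -88 (M = -18 + 2*(-2 - 1*33) = -18 + 2*(-2 - 33) = -18 + 2*(-35) = -18 - 70 = -88)
f(b) = -88 (f(b) = -5*(-4)*0 - 88 = 20*0 - 88 = 0 - 88 = -88)
(42*(-90) + (20 - 1*(-22))) + f(1) = (42*(-90) + (20 - 1*(-22))) - 88 = (-3780 + (20 + 22)) - 88 = (-3780 + 42) - 88 = -3738 - 88 = -3826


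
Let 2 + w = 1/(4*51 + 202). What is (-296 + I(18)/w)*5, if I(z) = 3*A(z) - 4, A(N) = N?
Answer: -1301780/811 ≈ -1605.2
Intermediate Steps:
I(z) = -4 + 3*z (I(z) = 3*z - 4 = -4 + 3*z)
w = -811/406 (w = -2 + 1/(4*51 + 202) = -2 + 1/(204 + 202) = -2 + 1/406 = -811/406 ≈ -1.9975)
(-296 + I(18)/w)*5 = (-296 + (-4 + 3*18)/(-811/406))*5 = (-296 + (-4 + 54)*(-406/811))*5 = (-296 + 50*(-406/811))*5 = (-296 - 20300/811)*5 = -260356/811*5 = -1301780/811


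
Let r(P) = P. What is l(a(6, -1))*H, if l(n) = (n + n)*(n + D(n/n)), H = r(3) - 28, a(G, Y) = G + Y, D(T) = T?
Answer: -1500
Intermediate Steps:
H = -25 (H = 3 - 28 = -25)
l(n) = 2*n*(1 + n) (l(n) = (n + n)*(n + n/n) = (2*n)*(n + 1) = (2*n)*(1 + n) = 2*n*(1 + n))
l(a(6, -1))*H = (2*(6 - 1)*(1 + (6 - 1)))*(-25) = (2*5*(1 + 5))*(-25) = (2*5*6)*(-25) = 60*(-25) = -1500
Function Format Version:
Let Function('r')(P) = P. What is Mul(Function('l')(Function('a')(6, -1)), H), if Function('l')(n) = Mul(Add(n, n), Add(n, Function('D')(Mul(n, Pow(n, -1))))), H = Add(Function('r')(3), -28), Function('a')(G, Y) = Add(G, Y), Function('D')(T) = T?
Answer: -1500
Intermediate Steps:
H = -25 (H = Add(3, -28) = -25)
Function('l')(n) = Mul(2, n, Add(1, n)) (Function('l')(n) = Mul(Add(n, n), Add(n, Mul(n, Pow(n, -1)))) = Mul(Mul(2, n), Add(n, 1)) = Mul(Mul(2, n), Add(1, n)) = Mul(2, n, Add(1, n)))
Mul(Function('l')(Function('a')(6, -1)), H) = Mul(Mul(2, Add(6, -1), Add(1, Add(6, -1))), -25) = Mul(Mul(2, 5, Add(1, 5)), -25) = Mul(Mul(2, 5, 6), -25) = Mul(60, -25) = -1500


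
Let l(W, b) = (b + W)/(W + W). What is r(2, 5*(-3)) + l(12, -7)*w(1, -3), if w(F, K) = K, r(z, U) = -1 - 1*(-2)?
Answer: 3/8 ≈ 0.37500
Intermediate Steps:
r(z, U) = 1 (r(z, U) = -1 + 2 = 1)
l(W, b) = (W + b)/(2*W) (l(W, b) = (W + b)/((2*W)) = (W + b)*(1/(2*W)) = (W + b)/(2*W))
r(2, 5*(-3)) + l(12, -7)*w(1, -3) = 1 + ((½)*(12 - 7)/12)*(-3) = 1 + ((½)*(1/12)*5)*(-3) = 1 + (5/24)*(-3) = 1 - 5/8 = 3/8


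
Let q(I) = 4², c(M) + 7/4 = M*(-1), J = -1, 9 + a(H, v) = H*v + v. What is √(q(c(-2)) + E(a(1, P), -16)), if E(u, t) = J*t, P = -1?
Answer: 4*√2 ≈ 5.6569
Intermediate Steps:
a(H, v) = -9 + v + H*v (a(H, v) = -9 + (H*v + v) = -9 + (v + H*v) = -9 + v + H*v)
c(M) = -7/4 - M (c(M) = -7/4 + M*(-1) = -7/4 - M)
E(u, t) = -t
q(I) = 16
√(q(c(-2)) + E(a(1, P), -16)) = √(16 - 1*(-16)) = √(16 + 16) = √32 = 4*√2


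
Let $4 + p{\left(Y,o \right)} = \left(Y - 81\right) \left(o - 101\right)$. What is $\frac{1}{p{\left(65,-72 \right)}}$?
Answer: $\frac{1}{2764} \approx 0.00036179$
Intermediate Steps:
$p{\left(Y,o \right)} = -4 + \left(-101 + o\right) \left(-81 + Y\right)$ ($p{\left(Y,o \right)} = -4 + \left(Y - 81\right) \left(o - 101\right) = -4 + \left(-81 + Y\right) \left(-101 + o\right) = -4 + \left(-101 + o\right) \left(-81 + Y\right)$)
$\frac{1}{p{\left(65,-72 \right)}} = \frac{1}{8177 - 6565 - -5832 + 65 \left(-72\right)} = \frac{1}{8177 - 6565 + 5832 - 4680} = \frac{1}{2764}$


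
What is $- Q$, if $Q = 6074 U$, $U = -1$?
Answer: $6074$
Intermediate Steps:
$Q = -6074$ ($Q = 6074 \left(-1\right) = -6074$)
$- Q = \left(-1\right) \left(-6074\right) = 6074$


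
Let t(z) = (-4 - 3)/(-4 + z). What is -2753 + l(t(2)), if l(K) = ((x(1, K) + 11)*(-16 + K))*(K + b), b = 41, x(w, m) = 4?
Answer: -44387/4 ≈ -11097.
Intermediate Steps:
t(z) = -7/(-4 + z)
l(K) = (-240 + 15*K)*(41 + K) (l(K) = ((4 + 11)*(-16 + K))*(K + 41) = (15*(-16 + K))*(41 + K) = (-240 + 15*K)*(41 + K))
-2753 + l(t(2)) = -2753 + (-9840 + 15*(-7/(-4 + 2))² + 375*(-7/(-4 + 2))) = -2753 + (-9840 + 15*(-7/(-2))² + 375*(-7/(-2))) = -2753 + (-9840 + 15*(-7*(-½))² + 375*(-7*(-½))) = -2753 + (-9840 + 15*(7/2)² + 375*(7/2)) = -2753 + (-9840 + 15*(49/4) + 2625/2) = -2753 + (-9840 + 735/4 + 2625/2) = -2753 - 33375/4 = -44387/4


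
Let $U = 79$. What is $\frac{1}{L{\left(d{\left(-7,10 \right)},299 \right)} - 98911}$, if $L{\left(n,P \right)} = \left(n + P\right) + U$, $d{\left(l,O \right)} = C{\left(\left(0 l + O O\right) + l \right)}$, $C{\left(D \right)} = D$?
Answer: $- \frac{1}{98440} \approx -1.0158 \cdot 10^{-5}$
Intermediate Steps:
$d{\left(l,O \right)} = l + O^{2}$ ($d{\left(l,O \right)} = \left(0 l + O O\right) + l = \left(0 + O^{2}\right) + l = O^{2} + l = l + O^{2}$)
$L{\left(n,P \right)} = 79 + P + n$ ($L{\left(n,P \right)} = \left(n + P\right) + 79 = \left(P + n\right) + 79 = 79 + P + n$)
$\frac{1}{L{\left(d{\left(-7,10 \right)},299 \right)} - 98911} = \frac{1}{\left(79 + 299 - \left(7 - 10^{2}\right)\right) - 98911} = \frac{1}{\left(79 + 299 + \left(-7 + 100\right)\right) - 98911} = \frac{1}{\left(79 + 299 + 93\right) - 98911} = \frac{1}{471 - 98911} = \frac{1}{-98440} = - \frac{1}{98440}$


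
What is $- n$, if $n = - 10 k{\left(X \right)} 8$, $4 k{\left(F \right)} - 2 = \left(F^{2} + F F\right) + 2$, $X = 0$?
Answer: $80$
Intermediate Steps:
$k{\left(F \right)} = 1 + \frac{F^{2}}{2}$ ($k{\left(F \right)} = \frac{1}{2} + \frac{\left(F^{2} + F F\right) + 2}{4} = \frac{1}{2} + \frac{\left(F^{2} + F^{2}\right) + 2}{4} = \frac{1}{2} + \frac{2 F^{2} + 2}{4} = \frac{1}{2} + \frac{2 + 2 F^{2}}{4} = \frac{1}{2} + \left(\frac{1}{2} + \frac{F^{2}}{2}\right) = 1 + \frac{F^{2}}{2}$)
$n = -80$ ($n = - 10 \left(1 + \frac{0^{2}}{2}\right) 8 = - 10 \left(1 + \frac{1}{2} \cdot 0\right) 8 = - 10 \left(1 + 0\right) 8 = \left(-10\right) 1 \cdot 8 = \left(-10\right) 8 = -80$)
$- n = \left(-1\right) \left(-80\right) = 80$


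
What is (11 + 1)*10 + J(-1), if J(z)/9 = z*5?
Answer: 75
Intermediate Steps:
J(z) = 45*z (J(z) = 9*(z*5) = 9*(5*z) = 45*z)
(11 + 1)*10 + J(-1) = (11 + 1)*10 + 45*(-1) = 12*10 - 45 = 120 - 45 = 75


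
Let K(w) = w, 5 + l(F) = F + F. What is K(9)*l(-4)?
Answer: -117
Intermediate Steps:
l(F) = -5 + 2*F (l(F) = -5 + (F + F) = -5 + 2*F)
K(9)*l(-4) = 9*(-5 + 2*(-4)) = 9*(-5 - 8) = 9*(-13) = -117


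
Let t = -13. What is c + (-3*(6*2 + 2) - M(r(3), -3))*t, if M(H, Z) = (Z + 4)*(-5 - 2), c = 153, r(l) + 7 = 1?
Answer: 608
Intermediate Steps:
r(l) = -6 (r(l) = -7 + 1 = -6)
M(H, Z) = -28 - 7*Z (M(H, Z) = (4 + Z)*(-7) = -28 - 7*Z)
c + (-3*(6*2 + 2) - M(r(3), -3))*t = 153 + (-3*(6*2 + 2) - (-28 - 7*(-3)))*(-13) = 153 + (-3*(12 + 2) - (-28 + 21))*(-13) = 153 + (-3*14 - 1*(-7))*(-13) = 153 + (-42 + 7)*(-13) = 153 - 35*(-13) = 153 + 455 = 608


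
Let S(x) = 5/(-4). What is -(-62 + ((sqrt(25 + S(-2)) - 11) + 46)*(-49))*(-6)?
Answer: -10662 - 147*sqrt(95) ≈ -12095.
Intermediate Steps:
S(x) = -5/4 (S(x) = 5*(-1/4) = -5/4)
-(-62 + ((sqrt(25 + S(-2)) - 11) + 46)*(-49))*(-6) = -(-62 + ((sqrt(25 - 5/4) - 11) + 46)*(-49))*(-6) = -(-62 + ((sqrt(95/4) - 11) + 46)*(-49))*(-6) = -(-62 + ((sqrt(95)/2 - 11) + 46)*(-49))*(-6) = -(-62 + ((-11 + sqrt(95)/2) + 46)*(-49))*(-6) = -(-62 + (35 + sqrt(95)/2)*(-49))*(-6) = -(-62 + (-1715 - 49*sqrt(95)/2))*(-6) = -(-1777 - 49*sqrt(95)/2)*(-6) = -(10662 + 147*sqrt(95)) = -10662 - 147*sqrt(95)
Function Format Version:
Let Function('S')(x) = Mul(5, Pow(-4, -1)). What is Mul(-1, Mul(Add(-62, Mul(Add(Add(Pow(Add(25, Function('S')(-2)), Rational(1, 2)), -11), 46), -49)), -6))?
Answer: Add(-10662, Mul(-147, Pow(95, Rational(1, 2)))) ≈ -12095.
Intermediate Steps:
Function('S')(x) = Rational(-5, 4) (Function('S')(x) = Mul(5, Rational(-1, 4)) = Rational(-5, 4))
Mul(-1, Mul(Add(-62, Mul(Add(Add(Pow(Add(25, Function('S')(-2)), Rational(1, 2)), -11), 46), -49)), -6)) = Mul(-1, Mul(Add(-62, Mul(Add(Add(Pow(Add(25, Rational(-5, 4)), Rational(1, 2)), -11), 46), -49)), -6)) = Mul(-1, Mul(Add(-62, Mul(Add(Add(Pow(Rational(95, 4), Rational(1, 2)), -11), 46), -49)), -6)) = Mul(-1, Mul(Add(-62, Mul(Add(Add(Mul(Rational(1, 2), Pow(95, Rational(1, 2))), -11), 46), -49)), -6)) = Mul(-1, Mul(Add(-62, Mul(Add(Add(-11, Mul(Rational(1, 2), Pow(95, Rational(1, 2)))), 46), -49)), -6)) = Mul(-1, Mul(Add(-62, Mul(Add(35, Mul(Rational(1, 2), Pow(95, Rational(1, 2)))), -49)), -6)) = Mul(-1, Mul(Add(-62, Add(-1715, Mul(Rational(-49, 2), Pow(95, Rational(1, 2))))), -6)) = Mul(-1, Mul(Add(-1777, Mul(Rational(-49, 2), Pow(95, Rational(1, 2)))), -6)) = Mul(-1, Add(10662, Mul(147, Pow(95, Rational(1, 2))))) = Add(-10662, Mul(-147, Pow(95, Rational(1, 2))))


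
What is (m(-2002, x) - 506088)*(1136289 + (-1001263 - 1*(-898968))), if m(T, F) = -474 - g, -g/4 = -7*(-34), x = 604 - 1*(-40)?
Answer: -522797706340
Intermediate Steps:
x = 644 (x = 604 + 40 = 644)
g = -952 (g = -(-28)*(-34) = -4*238 = -952)
m(T, F) = 478 (m(T, F) = -474 - 1*(-952) = -474 + 952 = 478)
(m(-2002, x) - 506088)*(1136289 + (-1001263 - 1*(-898968))) = (478 - 506088)*(1136289 + (-1001263 - 1*(-898968))) = -505610*(1136289 + (-1001263 + 898968)) = -505610*(1136289 - 102295) = -505610*1033994 = -522797706340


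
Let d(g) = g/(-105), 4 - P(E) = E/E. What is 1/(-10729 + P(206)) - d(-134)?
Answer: -1437389/1126230 ≈ -1.2763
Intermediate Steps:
P(E) = 3 (P(E) = 4 - E/E = 4 - 1*1 = 4 - 1 = 3)
d(g) = -g/105 (d(g) = g*(-1/105) = -g/105)
1/(-10729 + P(206)) - d(-134) = 1/(-10729 + 3) - (-1)*(-134)/105 = 1/(-10726) - 1*134/105 = -1/10726 - 134/105 = -1437389/1126230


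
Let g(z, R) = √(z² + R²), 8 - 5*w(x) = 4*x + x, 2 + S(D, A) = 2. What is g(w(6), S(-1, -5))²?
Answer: 484/25 ≈ 19.360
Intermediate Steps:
S(D, A) = 0 (S(D, A) = -2 + 2 = 0)
w(x) = 8/5 - x (w(x) = 8/5 - (4*x + x)/5 = 8/5 - x)
g(z, R) = √(R² + z²)
g(w(6), S(-1, -5))² = (√(0² + (8/5 - 1*6)²))² = (√(0 + (8/5 - 6)²))² = (√(0 + (-22/5)²))² = (√(0 + 484/25))² = (√(484/25))² = (22/5)² = 484/25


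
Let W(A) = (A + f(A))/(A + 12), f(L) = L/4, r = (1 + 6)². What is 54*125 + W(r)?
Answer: 1647245/244 ≈ 6751.0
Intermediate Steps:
r = 49 (r = 7² = 49)
f(L) = L/4 (f(L) = L*(¼) = L/4)
W(A) = 5*A/(4*(12 + A)) (W(A) = (A + A/4)/(A + 12) = (5*A/4)/(12 + A) = 5*A/(4*(12 + A)))
54*125 + W(r) = 54*125 + (5/4)*49/(12 + 49) = 6750 + (5/4)*49/61 = 6750 + (5/4)*49*(1/61) = 6750 + 245/244 = 1647245/244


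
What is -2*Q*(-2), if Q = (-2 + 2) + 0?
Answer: 0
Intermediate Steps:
Q = 0 (Q = 0 + 0 = 0)
-2*Q*(-2) = -2*0*(-2) = 0*(-2) = 0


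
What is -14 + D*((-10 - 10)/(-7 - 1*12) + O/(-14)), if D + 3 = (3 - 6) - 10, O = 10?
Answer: -2582/133 ≈ -19.414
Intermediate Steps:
D = -16 (D = -3 + ((3 - 6) - 10) = -3 + (-3 - 10) = -3 - 13 = -16)
-14 + D*((-10 - 10)/(-7 - 1*12) + O/(-14)) = -14 - 16*((-10 - 10)/(-7 - 1*12) + 10/(-14)) = -14 - 16*(-20/(-7 - 12) + 10*(-1/14)) = -14 - 16*(-20/(-19) - 5/7) = -14 - 16*(-20*(-1/19) - 5/7) = -14 - 16*(20/19 - 5/7) = -14 - 16*45/133 = -14 - 720/133 = -2582/133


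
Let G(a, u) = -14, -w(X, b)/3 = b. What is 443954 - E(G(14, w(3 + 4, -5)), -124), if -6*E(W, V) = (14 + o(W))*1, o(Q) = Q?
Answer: 443954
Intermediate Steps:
w(X, b) = -3*b
E(W, V) = -7/3 - W/6 (E(W, V) = -(14 + W)/6 = -7/3 - W/6)
443954 - E(G(14, w(3 + 4, -5)), -124) = 443954 - (-7/3 - 1/6*(-14)) = 443954 - (-7/3 + 7/3) = 443954 - 1*0 = 443954 + 0 = 443954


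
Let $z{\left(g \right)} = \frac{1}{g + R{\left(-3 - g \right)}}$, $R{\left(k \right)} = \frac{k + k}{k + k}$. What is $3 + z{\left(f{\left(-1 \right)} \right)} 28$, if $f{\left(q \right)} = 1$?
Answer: $17$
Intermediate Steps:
$R{\left(k \right)} = 1$ ($R{\left(k \right)} = \frac{2 k}{2 k} = 2 k \frac{1}{2 k} = 1$)
$z{\left(g \right)} = \frac{1}{1 + g}$ ($z{\left(g \right)} = \frac{1}{g + 1} = \frac{1}{1 + g}$)
$3 + z{\left(f{\left(-1 \right)} \right)} 28 = 3 + \frac{1}{1 + 1} \cdot 28 = 3 + \frac{1}{2} \cdot 28 = 3 + 14 = 17$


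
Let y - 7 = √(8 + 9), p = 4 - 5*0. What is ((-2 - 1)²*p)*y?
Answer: 252 + 36*√17 ≈ 400.43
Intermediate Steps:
p = 4 (p = 4 + 0 = 4)
y = 7 + √17 (y = 7 + √(8 + 9) = 7 + √17 ≈ 11.123)
((-2 - 1)²*p)*y = ((-2 - 1)²*4)*(7 + √17) = ((-3)²*4)*(7 + √17) = (9*4)*(7 + √17) = 36*(7 + √17) = 252 + 36*√17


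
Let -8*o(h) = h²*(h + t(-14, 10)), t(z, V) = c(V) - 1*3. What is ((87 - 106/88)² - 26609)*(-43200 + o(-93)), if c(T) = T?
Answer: -7419602691693/7744 ≈ -9.5811e+8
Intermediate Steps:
t(z, V) = -3 + V (t(z, V) = V - 1*3 = V - 3 = -3 + V)
o(h) = -h²*(7 + h)/8 (o(h) = -h²*(h + (-3 + 10))/8 = -h²*(h + 7)/8 = -h²*(7 + h)/8)
((87 - 106/88)² - 26609)*(-43200 + o(-93)) = ((87 - 106/88)² - 26609)*(-43200 + (⅛)*(-93)²*(-7 - 1*(-93))) = ((87 - 106*1/88)² - 26609)*(-43200 + (⅛)*8649*(-7 + 93)) = ((87 - 53/44)² - 26609)*(-43200 + (⅛)*8649*86) = ((3775/44)² - 26609)*(-43200 + 371907/4) = (14250625/1936 - 26609)*(199107/4) = -37264399/1936*199107/4 = -7419602691693/7744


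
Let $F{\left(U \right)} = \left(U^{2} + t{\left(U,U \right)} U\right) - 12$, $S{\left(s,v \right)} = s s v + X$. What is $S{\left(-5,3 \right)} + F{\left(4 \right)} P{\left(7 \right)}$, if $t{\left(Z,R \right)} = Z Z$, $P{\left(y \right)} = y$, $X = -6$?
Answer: $545$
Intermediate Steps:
$t{\left(Z,R \right)} = Z^{2}$
$S{\left(s,v \right)} = -6 + v s^{2}$ ($S{\left(s,v \right)} = s s v - 6 = s^{2} v - 6 = v s^{2} - 6 = -6 + v s^{2}$)
$F{\left(U \right)} = -12 + U^{2} + U^{3}$ ($F{\left(U \right)} = \left(U^{2} + U^{2} U\right) - 12 = \left(U^{2} + U^{3}\right) - 12 = -12 + U^{2} + U^{3}$)
$S{\left(-5,3 \right)} + F{\left(4 \right)} P{\left(7 \right)} = \left(-6 + 3 \left(-5\right)^{2}\right) + \left(-12 + 4^{2} + 4^{3}\right) 7 = \left(-6 + 3 \cdot 25\right) + \left(-12 + 16 + 64\right) 7 = \left(-6 + 75\right) + 68 \cdot 7 = 69 + 476 = 545$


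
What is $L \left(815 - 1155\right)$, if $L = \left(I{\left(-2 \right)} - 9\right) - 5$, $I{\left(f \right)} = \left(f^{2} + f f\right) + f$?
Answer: $2720$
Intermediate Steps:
$I{\left(f \right)} = f + 2 f^{2}$ ($I{\left(f \right)} = \left(f^{2} + f^{2}\right) + f = 2 f^{2} + f = f + 2 f^{2}$)
$L = -8$ ($L = \left(- 2 \left(1 + 2 \left(-2\right)\right) - 9\right) - 5 = \left(- 2 \left(1 - 4\right) - 9\right) - 5 = \left(\left(-2\right) \left(-3\right) - 9\right) - 5 = \left(6 - 9\right) - 5 = -3 - 5 = -8$)
$L \left(815 - 1155\right) = - 8 \left(815 - 1155\right) = \left(-8\right) \left(-340\right) = 2720$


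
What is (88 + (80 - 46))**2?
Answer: 14884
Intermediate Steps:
(88 + (80 - 46))**2 = (88 + 34)**2 = 122**2 = 14884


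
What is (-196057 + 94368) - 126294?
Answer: -227983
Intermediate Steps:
(-196057 + 94368) - 126294 = -101689 - 126294 = -227983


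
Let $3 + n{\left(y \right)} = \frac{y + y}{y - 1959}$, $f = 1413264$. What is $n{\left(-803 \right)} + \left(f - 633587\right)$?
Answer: $\frac{1076730597}{1381} \approx 7.7968 \cdot 10^{5}$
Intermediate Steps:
$n{\left(y \right)} = -3 + \frac{2 y}{-1959 + y}$ ($n{\left(y \right)} = -3 + \frac{y + y}{y - 1959} = -3 + \frac{2 y}{-1959 + y}$)
$n{\left(-803 \right)} + \left(f - 633587\right) = \frac{5877 - -803}{-1959 - 803} + \left(1413264 - 633587\right) = \frac{5877 + 803}{-2762} + 779677 = \left(- \frac{1}{2762}\right) 6680 + 779677 = - \frac{3340}{1381} + 779677 = \frac{1076730597}{1381}$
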